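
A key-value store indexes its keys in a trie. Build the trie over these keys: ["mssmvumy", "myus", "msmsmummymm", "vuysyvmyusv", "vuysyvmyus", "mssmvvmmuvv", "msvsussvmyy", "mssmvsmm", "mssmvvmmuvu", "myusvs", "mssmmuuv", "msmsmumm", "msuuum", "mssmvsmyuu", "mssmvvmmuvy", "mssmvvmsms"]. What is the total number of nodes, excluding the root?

Trace insertions, counting only characters that open a new branch:
  "mssmvumy" → 8 new (m, s, s, m, v, u, m, y)
  "myus" → prefix "m" already present; 3 new (y, u, s)
  "msmsmummymm" → prefix "ms" already present; 9 new (m, s, m, u, m, m, y, m, m)
  "vuysyvmyusv" → 11 new (v, u, y, s, y, v, m, y, u, s, v)
  "vuysyvmyus" → prefix "vuysyvmyus" already present; 0 new (none)
  "mssmvvmmuvv" → prefix "mssmv" already present; 6 new (v, m, m, u, v, v)
  "msvsussvmyy" → prefix "ms" already present; 9 new (v, s, u, s, s, v, m, y, y)
  "mssmvsmm" → prefix "mssmv" already present; 3 new (s, m, m)
  "mssmvvmmuvu" → prefix "mssmvvmmuv" already present; 1 new (u)
  "myusvs" → prefix "myus" already present; 2 new (v, s)
  "mssmmuuv" → prefix "mssm" already present; 4 new (m, u, u, v)
  "msmsmumm" → prefix "msmsmumm" already present; 0 new (none)
  "msuuum" → prefix "ms" already present; 4 new (u, u, u, m)
  "mssmvsmyuu" → prefix "mssmvsm" already present; 3 new (y, u, u)
  "mssmvvmmuvy" → prefix "mssmvvmmuv" already present; 1 new (y)
  "mssmvvmsms" → prefix "mssmvvm" already present; 3 new (s, m, s)
Total nodes = 8 + 3 + 9 + 11 + 0 + 6 + 9 + 3 + 1 + 2 + 4 + 0 + 4 + 3 + 1 + 3 = 67

67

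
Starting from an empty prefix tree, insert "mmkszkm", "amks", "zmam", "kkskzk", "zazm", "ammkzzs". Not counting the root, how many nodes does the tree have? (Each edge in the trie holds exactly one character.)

29

Count nodes per top-level branch (shared prefixes stored once):
  'a'-branch (amks, ammkzzs): 9 nodes
  'k'-branch (kkskzk): 6 nodes
  'm'-branch (mmkszkm): 7 nodes
  'z'-branch (zazm, zmam): 7 nodes
Sum: 29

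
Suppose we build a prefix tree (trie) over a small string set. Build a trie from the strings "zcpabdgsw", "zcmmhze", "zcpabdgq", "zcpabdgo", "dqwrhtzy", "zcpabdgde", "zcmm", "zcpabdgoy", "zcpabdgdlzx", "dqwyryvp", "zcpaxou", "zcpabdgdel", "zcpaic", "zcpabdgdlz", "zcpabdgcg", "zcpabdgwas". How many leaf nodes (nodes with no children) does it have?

12

Leaves are exactly the stored words that no other stored word extends.
Those words: "dqwrhtzy", "dqwyryvp", "zcmmhze", "zcpabdgcg", "zcpabdgdel", "zcpabdgdlzx", "zcpabdgoy", "zcpabdgq", "zcpabdgsw", "zcpabdgwas", "zcpaic", "zcpaxou"
Leaf count: 12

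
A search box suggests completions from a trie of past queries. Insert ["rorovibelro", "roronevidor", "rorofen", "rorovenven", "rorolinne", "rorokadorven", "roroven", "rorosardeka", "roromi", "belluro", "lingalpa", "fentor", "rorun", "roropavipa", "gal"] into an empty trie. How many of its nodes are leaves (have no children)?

14

Leaves are exactly the stored words that no other stored word extends.
Those words: "belluro", "fentor", "gal", "lingalpa", "rorofen", "rorokadorven", "rorolinne", "roromi", "roronevidor", "roropavipa", "rorosardeka", "rorovenven", "rorovibelro", "rorun"
Leaf count: 14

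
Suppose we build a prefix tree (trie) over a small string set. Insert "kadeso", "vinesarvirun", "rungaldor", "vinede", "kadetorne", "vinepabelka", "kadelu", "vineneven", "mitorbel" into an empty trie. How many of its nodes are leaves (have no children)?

9

A leaf is a node with no children — equivalently, the end of a word that is not a proper prefix of any other stored word.
Those words: "kadelu", "kadeso", "kadetorne", "mitorbel", "rungaldor", "vinede", "vineneven", "vinepabelka", "vinesarvirun"
Leaf count: 9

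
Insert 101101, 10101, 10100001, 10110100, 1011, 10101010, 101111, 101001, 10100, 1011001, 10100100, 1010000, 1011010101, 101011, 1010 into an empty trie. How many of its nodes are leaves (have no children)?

8

Leaves are exactly the stored words that no other stored word extends.
Those words: "10100001", "10100100", "10101010", "101011", "1011001", "10110100", "1011010101", "101111"
Leaf count: 8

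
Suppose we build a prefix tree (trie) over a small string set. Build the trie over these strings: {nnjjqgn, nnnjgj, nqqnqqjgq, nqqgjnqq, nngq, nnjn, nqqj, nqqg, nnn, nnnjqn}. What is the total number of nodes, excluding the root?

30

For each word, the new-node count is its length minus the longest prefix already in the trie:
  "nnjjqgn" → 7 new (n, n, j, j, q, g, n)
  "nnnjgj" → prefix "nn" already present; 4 new (n, j, g, j)
  "nqqnqqjgq" → prefix "n" already present; 8 new (q, q, n, q, q, j, g, q)
  "nqqgjnqq" → prefix "nqq" already present; 5 new (g, j, n, q, q)
  "nngq" → prefix "nn" already present; 2 new (g, q)
  "nnjn" → prefix "nnj" already present; 1 new (n)
  "nqqj" → prefix "nqq" already present; 1 new (j)
  "nqqg" → prefix "nqqg" already present; 0 new (none)
  "nnn" → prefix "nnn" already present; 0 new (none)
  "nnnjqn" → prefix "nnnj" already present; 2 new (q, n)
Total nodes = 7 + 4 + 8 + 5 + 2 + 1 + 1 + 0 + 0 + 2 = 30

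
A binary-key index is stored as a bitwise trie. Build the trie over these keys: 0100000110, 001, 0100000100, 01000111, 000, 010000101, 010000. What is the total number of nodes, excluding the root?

Trace insertions, counting only characters that open a new branch:
  "0100000110" → 10 new (0, 1, 0, 0, 0, 0, 0, 1, 1, 0)
  "001" → prefix "0" already present; 2 new (0, 1)
  "0100000100" → prefix "01000001" already present; 2 new (0, 0)
  "01000111" → prefix "01000" already present; 3 new (1, 1, 1)
  "000" → prefix "00" already present; 1 new (0)
  "010000101" → prefix "010000" already present; 3 new (1, 0, 1)
  "010000" → prefix "010000" already present; 0 new (none)
Total nodes = 10 + 2 + 2 + 3 + 1 + 3 + 0 = 21

21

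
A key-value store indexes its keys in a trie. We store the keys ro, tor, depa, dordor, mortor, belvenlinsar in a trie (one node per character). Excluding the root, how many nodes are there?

32

Trie structure (* marks end of a word):
(root)
├─ b
│  └─ e
│     └─ l
│        └─ v
│           └─ e
│              └─ n
│                 └─ l
│                    └─ i
│                       └─ n
│                          └─ s
│                             └─ a
│                                └─ r *
├─ d
│  ├─ e
│  │  └─ p
│  │     └─ a *
│  └─ o
│     └─ r
│        └─ d
│           └─ o
│              └─ r *
├─ m
│  └─ o
│     └─ r
│        └─ t
│           └─ o
│              └─ r *
├─ r
│  └─ o *
└─ t
   └─ o
      └─ r *
Counting every labelled node above: 32.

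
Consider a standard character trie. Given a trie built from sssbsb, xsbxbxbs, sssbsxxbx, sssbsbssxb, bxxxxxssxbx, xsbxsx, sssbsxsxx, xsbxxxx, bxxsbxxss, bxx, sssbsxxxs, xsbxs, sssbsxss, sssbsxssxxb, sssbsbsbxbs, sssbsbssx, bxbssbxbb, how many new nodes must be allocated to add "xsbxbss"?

"xsbxb" is already a path in the trie; the remaining "ss" must be added.
Each of the 2 remaining characters creates one node.

2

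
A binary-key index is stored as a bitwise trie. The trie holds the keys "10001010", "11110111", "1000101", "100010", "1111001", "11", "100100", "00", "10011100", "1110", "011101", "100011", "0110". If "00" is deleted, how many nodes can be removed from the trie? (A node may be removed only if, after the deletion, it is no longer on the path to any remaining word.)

Walk "00" from the leaf back toward the root, removing each node that no remaining word uses.
The suffix "0" (1 node) is used only by "00"; the node for "0" still has the child "1", so pruning stops there.
Nodes removed: 1

1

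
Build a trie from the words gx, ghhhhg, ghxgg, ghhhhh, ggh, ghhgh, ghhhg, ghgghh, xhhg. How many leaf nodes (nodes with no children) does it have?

9

Leaves are exactly the stored words that no other stored word extends.
Those words: "ggh", "ghgghh", "ghhgh", "ghhhg", "ghhhhg", "ghhhhh", "ghxgg", "gx", "xhhg"
Leaf count: 9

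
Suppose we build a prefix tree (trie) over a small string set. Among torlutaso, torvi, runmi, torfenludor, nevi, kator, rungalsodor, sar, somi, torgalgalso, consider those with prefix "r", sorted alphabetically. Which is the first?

Filter for "r…" and sort: "rungalsodor", "runmi"
The 1st is rungalsodor.

rungalsodor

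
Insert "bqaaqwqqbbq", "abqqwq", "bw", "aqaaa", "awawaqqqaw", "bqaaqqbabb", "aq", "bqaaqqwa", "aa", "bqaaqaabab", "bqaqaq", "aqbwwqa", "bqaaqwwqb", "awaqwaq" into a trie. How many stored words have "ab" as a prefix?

Filter for entries beginning with "ab":
Matches: "abqqwq"
Count: 1

1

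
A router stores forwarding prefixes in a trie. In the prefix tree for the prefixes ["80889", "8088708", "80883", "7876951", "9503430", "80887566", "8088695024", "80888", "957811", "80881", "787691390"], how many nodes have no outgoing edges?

A leaf is a node with no children — equivalently, the end of a word that is not a proper prefix of any other stored word.
Those words: "787691390", "7876951", "80881", "80883", "8088695024", "8088708", "80887566", "80888", "80889", "9503430", "957811"
Leaf count: 11

11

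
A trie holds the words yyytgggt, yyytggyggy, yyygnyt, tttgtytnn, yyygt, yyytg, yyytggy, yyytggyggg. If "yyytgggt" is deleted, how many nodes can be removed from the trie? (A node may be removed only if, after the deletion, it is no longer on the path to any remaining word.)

A node on "yyytgggt"'s path can go only if nothing else ends at it or branches off below it.
The suffix "gt" (2 nodes) is used only by "yyytgggt"; the node for "yyytgg" still has the child "y", so pruning stops there.
Nodes removed: 2

2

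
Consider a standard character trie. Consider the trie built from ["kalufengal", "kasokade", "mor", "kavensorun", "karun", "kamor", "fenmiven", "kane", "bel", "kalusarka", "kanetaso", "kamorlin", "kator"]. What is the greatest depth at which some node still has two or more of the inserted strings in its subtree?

The deepest shared node is where two words last agree before diverging.
e.g. "kamor" and "kamorlin" share the prefix "kamor" of length 5; no pair shares a longer one.
Longest shared-prefix length: 5

5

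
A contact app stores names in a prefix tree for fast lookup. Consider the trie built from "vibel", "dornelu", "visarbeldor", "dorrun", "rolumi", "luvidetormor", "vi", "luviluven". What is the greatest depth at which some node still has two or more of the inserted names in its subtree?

4

Look for the deepest trie node that still has at least two words in its subtree.
e.g. "luvidetormor" and "luviluven" share the prefix "luvi" of length 4; no pair shares a longer one.
Longest shared-prefix length: 4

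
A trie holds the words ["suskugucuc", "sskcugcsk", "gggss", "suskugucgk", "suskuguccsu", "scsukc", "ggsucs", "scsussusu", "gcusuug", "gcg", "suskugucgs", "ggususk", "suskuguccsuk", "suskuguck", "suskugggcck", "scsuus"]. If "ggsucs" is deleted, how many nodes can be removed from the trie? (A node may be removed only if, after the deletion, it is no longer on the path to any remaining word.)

4

Walk "ggsucs" from the leaf back toward the root, removing each node that no remaining word uses.
The suffix "sucs" (4 nodes) is used only by "ggsucs"; the node for "gg" still has the child "g", so pruning stops there.
Nodes removed: 4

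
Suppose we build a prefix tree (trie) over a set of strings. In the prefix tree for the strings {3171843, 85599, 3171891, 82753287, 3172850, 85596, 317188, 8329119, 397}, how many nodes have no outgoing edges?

9

Leaves are exactly the stored words that no other stored word extends.
Those words: "3171843", "317188", "3171891", "3172850", "397", "82753287", "8329119", "85596", "85599"
Leaf count: 9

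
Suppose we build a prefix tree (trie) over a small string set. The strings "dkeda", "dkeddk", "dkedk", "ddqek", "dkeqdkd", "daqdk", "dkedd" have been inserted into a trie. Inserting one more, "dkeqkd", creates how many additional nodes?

Walking "dkeqkd" from the root, the first 4 characters ("dkeq") follow existing edges; "k" is the first miss.
So 6 − 4 = 2 new nodes.

2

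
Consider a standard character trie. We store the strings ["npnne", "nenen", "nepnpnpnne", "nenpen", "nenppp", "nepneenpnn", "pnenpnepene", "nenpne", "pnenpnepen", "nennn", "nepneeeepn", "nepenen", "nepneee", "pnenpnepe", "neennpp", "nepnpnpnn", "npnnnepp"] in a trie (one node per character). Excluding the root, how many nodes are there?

Count nodes per top-level branch (shared prefixes stored once):
  'n'-branch (neennpp, nenen, nennn, nenpen, nenpne, nenppp, nepenen, nepneee, nepneeeepn, nepneenpnn, nepnpnpnn, nepnpnpnne, npnne, npnnnepp): 49 nodes
  'p'-branch (pnenpnepe, pnenpnepen, pnenpnepene): 11 nodes
Sum: 60

60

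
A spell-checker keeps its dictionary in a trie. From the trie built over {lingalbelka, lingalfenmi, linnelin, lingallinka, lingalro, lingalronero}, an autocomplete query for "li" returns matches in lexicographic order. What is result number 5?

Words with prefix "li", in lexicographic order: "lingalbelka", "lingalfenmi", "lingallinka", "lingalro", "lingalronero", "linnelin"
Position 5: lingalronero

lingalronero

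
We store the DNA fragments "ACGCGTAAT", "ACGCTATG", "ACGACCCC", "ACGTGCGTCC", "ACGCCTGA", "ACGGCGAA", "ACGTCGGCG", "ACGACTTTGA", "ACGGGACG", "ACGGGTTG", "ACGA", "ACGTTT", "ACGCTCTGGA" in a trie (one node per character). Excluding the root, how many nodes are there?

58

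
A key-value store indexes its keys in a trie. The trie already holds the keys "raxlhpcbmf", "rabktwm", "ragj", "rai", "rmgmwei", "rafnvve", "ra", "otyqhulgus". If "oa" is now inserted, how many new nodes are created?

1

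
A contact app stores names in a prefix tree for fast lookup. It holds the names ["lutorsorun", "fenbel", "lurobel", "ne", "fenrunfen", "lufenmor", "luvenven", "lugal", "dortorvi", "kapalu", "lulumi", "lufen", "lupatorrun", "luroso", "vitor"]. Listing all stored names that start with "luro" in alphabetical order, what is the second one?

luroso

DFS of the "luro" subtree visits, in order: "lurobel", "luroso"
Position 2: luroso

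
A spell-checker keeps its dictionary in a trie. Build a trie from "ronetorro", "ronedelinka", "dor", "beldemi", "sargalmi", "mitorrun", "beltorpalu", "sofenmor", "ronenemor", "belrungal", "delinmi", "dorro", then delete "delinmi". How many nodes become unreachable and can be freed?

After clearing the end-marker at "delinmi", prune upward until reaching a node still needed by another word.
The suffix "elinmi" (6 nodes) is used only by "delinmi"; the node for "d" still has the child "o", so pruning stops there.
Nodes removed: 6

6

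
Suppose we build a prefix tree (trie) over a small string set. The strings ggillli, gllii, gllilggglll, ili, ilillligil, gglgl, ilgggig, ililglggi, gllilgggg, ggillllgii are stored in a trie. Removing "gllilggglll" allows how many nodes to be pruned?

3

Walk "gllilggglll" from the leaf back toward the root, removing each node that no remaining word uses.
The suffix "lll" (3 nodes) is used only by "gllilggglll"; the node for "gllilggg" still has the child "g", so pruning stops there.
Nodes removed: 3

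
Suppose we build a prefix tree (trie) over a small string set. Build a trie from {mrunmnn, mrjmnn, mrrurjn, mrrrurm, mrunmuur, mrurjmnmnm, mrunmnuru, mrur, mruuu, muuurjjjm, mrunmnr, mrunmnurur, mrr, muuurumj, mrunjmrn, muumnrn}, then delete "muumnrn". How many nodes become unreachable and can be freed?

4

Walk "muumnrn" from the leaf back toward the root, removing each node that no remaining word uses.
The suffix "mnrn" (4 nodes) is used only by "muumnrn"; the node for "muu" still has the child "u", so pruning stops there.
Nodes removed: 4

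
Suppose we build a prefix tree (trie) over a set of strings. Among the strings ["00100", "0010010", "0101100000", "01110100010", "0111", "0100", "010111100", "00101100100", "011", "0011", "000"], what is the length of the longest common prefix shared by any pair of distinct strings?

Equivalently: take the maximum, over all pairs, of their longest common prefix length.
"00100" and "0010010" agree on "00100" (5 characters) before diverging; nothing deeper is shared.
Longest shared-prefix length: 5

5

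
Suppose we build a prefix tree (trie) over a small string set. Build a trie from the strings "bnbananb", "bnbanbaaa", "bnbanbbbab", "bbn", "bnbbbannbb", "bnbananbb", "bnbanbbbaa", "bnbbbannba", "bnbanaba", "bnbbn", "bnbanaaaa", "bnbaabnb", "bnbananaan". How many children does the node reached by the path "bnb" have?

2

Follow the path "bnb" to its node, then look at its outgoing edges.
Distinct next characters after "bnb": a, b.
That node has 2 child edges.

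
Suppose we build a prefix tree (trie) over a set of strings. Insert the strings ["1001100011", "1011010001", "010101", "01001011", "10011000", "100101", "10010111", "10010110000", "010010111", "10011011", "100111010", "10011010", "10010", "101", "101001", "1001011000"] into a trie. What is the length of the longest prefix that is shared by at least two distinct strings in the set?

10

Equivalently: take the maximum, over all pairs, of their longest common prefix length.
e.g. "1001011000" and "10010110000" share the prefix "1001011000" of length 10; no pair shares a longer one.
Longest shared-prefix length: 10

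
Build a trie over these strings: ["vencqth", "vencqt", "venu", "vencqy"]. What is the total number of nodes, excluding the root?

Count nodes per top-level branch (shared prefixes stored once):
  'v'-branch (vencqt, vencqth, vencqy, venu): 9 nodes
Sum: 9

9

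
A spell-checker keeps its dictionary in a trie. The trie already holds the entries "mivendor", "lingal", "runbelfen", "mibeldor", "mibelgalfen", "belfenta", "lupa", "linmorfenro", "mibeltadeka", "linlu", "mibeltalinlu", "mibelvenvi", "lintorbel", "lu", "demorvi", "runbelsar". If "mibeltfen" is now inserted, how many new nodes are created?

3

The longest prefix of "mibeltfen" already in the trie is "mibelt" (length 6).
New nodes needed: |"mibeltfen"| − 6 = 9 − 6 = 3.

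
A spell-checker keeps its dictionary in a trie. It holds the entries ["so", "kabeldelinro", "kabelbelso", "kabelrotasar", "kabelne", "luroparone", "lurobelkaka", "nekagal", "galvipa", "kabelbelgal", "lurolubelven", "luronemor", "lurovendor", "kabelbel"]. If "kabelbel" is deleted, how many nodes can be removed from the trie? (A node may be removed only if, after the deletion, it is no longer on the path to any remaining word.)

0

Walk "kabelbel" from the leaf back toward the root, removing each node that no remaining word uses.
Every node on "kabelbel" is still needed (e.g. by "kabelbelso"), so nothing is freed.
Nodes removed: 0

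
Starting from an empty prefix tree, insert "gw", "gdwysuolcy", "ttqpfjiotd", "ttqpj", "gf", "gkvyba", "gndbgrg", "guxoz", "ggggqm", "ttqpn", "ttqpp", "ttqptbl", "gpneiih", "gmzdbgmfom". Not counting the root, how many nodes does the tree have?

For each word, the new-node count is its length minus the longest prefix already in the trie:
  "gw" → 2 new (g, w)
  "gdwysuolcy" → prefix "g" already present; 9 new (d, w, y, s, u, o, l, c, y)
  "ttqpfjiotd" → 10 new (t, t, q, p, f, j, i, o, t, d)
  "ttqpj" → prefix "ttqp" already present; 1 new (j)
  "gf" → prefix "g" already present; 1 new (f)
  "gkvyba" → prefix "g" already present; 5 new (k, v, y, b, a)
  "gndbgrg" → prefix "g" already present; 6 new (n, d, b, g, r, g)
  "guxoz" → prefix "g" already present; 4 new (u, x, o, z)
  "ggggqm" → prefix "g" already present; 5 new (g, g, g, q, m)
  "ttqpn" → prefix "ttqp" already present; 1 new (n)
  "ttqpp" → prefix "ttqp" already present; 1 new (p)
  "ttqptbl" → prefix "ttqp" already present; 3 new (t, b, l)
  "gpneiih" → prefix "g" already present; 6 new (p, n, e, i, i, h)
  "gmzdbgmfom" → prefix "g" already present; 9 new (m, z, d, b, g, m, f, o, m)
Total nodes = 2 + 9 + 10 + 1 + 1 + 5 + 6 + 4 + 5 + 1 + 1 + 3 + 6 + 9 = 63

63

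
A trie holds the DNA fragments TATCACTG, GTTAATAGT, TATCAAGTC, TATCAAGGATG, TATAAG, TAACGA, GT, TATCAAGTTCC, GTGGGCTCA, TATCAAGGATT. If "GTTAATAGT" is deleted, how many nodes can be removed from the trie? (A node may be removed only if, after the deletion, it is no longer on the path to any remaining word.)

A node on "GTTAATAGT"'s path can go only if nothing else ends at it or branches off below it.
The suffix "TAATAGT" (7 nodes) is used only by "GTTAATAGT"; the node for "GT" still has the child "G", so pruning stops there.
Nodes removed: 7

7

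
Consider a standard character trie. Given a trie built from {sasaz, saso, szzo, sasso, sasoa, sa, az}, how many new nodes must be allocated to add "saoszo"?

4

Walking "saoszo" from the root, the first 2 characters ("sa") follow existing edges; "o" is the first miss.
New nodes needed: |"saoszo"| − 2 = 6 − 2 = 4.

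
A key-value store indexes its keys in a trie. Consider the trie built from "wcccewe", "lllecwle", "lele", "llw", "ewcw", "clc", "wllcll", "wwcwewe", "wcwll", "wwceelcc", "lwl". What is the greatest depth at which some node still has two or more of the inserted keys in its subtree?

Equivalently: take the maximum, over all pairs, of their longest common prefix length.
"wwceelcc" and "wwcwewe" agree on "wwc" (3 characters) before diverging; nothing deeper is shared.
Longest shared-prefix length: 3

3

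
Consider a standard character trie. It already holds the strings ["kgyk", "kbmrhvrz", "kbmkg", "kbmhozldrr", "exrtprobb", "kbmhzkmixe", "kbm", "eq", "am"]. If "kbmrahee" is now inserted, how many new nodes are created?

4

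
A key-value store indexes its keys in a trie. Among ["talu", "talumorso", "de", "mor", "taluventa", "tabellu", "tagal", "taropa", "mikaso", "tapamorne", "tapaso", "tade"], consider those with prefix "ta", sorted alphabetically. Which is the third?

Filter for "ta…" and sort: "tabellu", "tade", "tagal", "talu", "talumorso", "taluventa", "tapamorne", "tapaso", "taropa"
Position 3: tagal

tagal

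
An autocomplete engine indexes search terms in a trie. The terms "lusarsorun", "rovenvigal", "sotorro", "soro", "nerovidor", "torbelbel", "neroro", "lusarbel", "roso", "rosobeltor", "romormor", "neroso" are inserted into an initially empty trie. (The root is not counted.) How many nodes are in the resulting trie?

For each word, the new-node count is its length minus the longest prefix already in the trie:
  "lusarsorun" → 10 new (l, u, s, a, r, s, o, r, u, n)
  "rovenvigal" → 10 new (r, o, v, e, n, v, i, g, a, l)
  "sotorro" → 7 new (s, o, t, o, r, r, o)
  "soro" → prefix "so" already present; 2 new (r, o)
  "nerovidor" → 9 new (n, e, r, o, v, i, d, o, r)
  "torbelbel" → 9 new (t, o, r, b, e, l, b, e, l)
  "neroro" → prefix "nero" already present; 2 new (r, o)
  "lusarbel" → prefix "lusar" already present; 3 new (b, e, l)
  "roso" → prefix "ro" already present; 2 new (s, o)
  "rosobeltor" → prefix "roso" already present; 6 new (b, e, l, t, o, r)
  "romormor" → prefix "ro" already present; 6 new (m, o, r, m, o, r)
  "neroso" → prefix "nero" already present; 2 new (s, o)
Total nodes = 10 + 10 + 7 + 2 + 9 + 9 + 2 + 3 + 2 + 6 + 6 + 2 = 68

68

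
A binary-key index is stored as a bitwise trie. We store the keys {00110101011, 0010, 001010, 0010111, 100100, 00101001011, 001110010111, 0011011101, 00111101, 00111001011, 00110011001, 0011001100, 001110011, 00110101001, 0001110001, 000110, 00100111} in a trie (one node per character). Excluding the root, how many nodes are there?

Insert word by word; a character creates a node only if that edge doesn't already exist:
  "00110101011" → 11 new (0, 0, 1, 1, 0, 1, 0, 1, 0, 1, 1)
  "0010" → prefix "001" already present; 1 new (0)
  "001010" → prefix "0010" already present; 2 new (1, 0)
  "0010111" → prefix "00101" already present; 2 new (1, 1)
  "100100" → 6 new (1, 0, 0, 1, 0, 0)
  "00101001011" → prefix "001010" already present; 5 new (0, 1, 0, 1, 1)
  "001110010111" → prefix "0011" already present; 8 new (1, 0, 0, 1, 0, 1, 1, 1)
  "0011011101" → prefix "001101" already present; 4 new (1, 1, 0, 1)
  "00111101" → prefix "00111" already present; 3 new (1, 0, 1)
  "00111001011" → prefix "00111001011" already present; 0 new (none)
  "00110011001" → prefix "00110" already present; 6 new (0, 1, 1, 0, 0, 1)
  "0011001100" → prefix "0011001100" already present; 0 new (none)
  "001110011" → prefix "00111001" already present; 1 new (1)
  "00110101001" → prefix "001101010" already present; 2 new (0, 1)
  "0001110001" → prefix "00" already present; 8 new (0, 1, 1, 1, 0, 0, 0, 1)
  "000110" → prefix "00011" already present; 1 new (0)
  "00100111" → prefix "0010" already present; 4 new (0, 1, 1, 1)
Total nodes = 11 + 1 + 2 + 2 + 6 + 5 + 8 + 4 + 3 + 0 + 6 + 0 + 1 + 2 + 8 + 1 + 4 = 64

64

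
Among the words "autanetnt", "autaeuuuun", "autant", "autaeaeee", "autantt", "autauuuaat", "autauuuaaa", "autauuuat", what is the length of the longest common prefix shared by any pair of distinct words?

Look for the deepest trie node that still has at least two words in its subtree.
"autauuuaaa" and "autauuuaat" agree on "autauuuaa" (9 characters) before diverging; nothing deeper is shared.
Longest shared-prefix length: 9

9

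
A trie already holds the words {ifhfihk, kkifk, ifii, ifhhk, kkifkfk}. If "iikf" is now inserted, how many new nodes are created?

3

"i" is already a path in the trie; the remaining "ikf" must be added.
Each of the 3 remaining characters creates one node.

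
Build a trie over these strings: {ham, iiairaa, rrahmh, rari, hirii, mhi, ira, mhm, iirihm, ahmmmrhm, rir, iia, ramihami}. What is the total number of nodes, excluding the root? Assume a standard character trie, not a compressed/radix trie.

Trace insertions, counting only characters that open a new branch:
  "ham" → 3 new (h, a, m)
  "iiairaa" → 7 new (i, i, a, i, r, a, a)
  "rrahmh" → 6 new (r, r, a, h, m, h)
  "rari" → prefix "r" already present; 3 new (a, r, i)
  "hirii" → prefix "h" already present; 4 new (i, r, i, i)
  "mhi" → 3 new (m, h, i)
  "ira" → prefix "i" already present; 2 new (r, a)
  "mhm" → prefix "mh" already present; 1 new (m)
  "iirihm" → prefix "ii" already present; 4 new (r, i, h, m)
  "ahmmmrhm" → 8 new (a, h, m, m, m, r, h, m)
  "rir" → prefix "r" already present; 2 new (i, r)
  "iia" → prefix "iia" already present; 0 new (none)
  "ramihami" → prefix "ra" already present; 6 new (m, i, h, a, m, i)
Total nodes = 3 + 7 + 6 + 3 + 4 + 3 + 2 + 1 + 4 + 8 + 2 + 0 + 6 = 49

49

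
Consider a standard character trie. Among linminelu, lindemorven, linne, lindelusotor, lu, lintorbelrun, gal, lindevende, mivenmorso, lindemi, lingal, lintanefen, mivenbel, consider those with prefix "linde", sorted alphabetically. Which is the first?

lindelusotor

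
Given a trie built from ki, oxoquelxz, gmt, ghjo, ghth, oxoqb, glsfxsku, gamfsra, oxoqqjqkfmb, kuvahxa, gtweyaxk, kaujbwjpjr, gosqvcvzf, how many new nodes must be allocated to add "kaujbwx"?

1

Walking "kaujbwx" from the root, the first 6 characters ("kaujbw") follow existing edges; "x" is the first miss.
So 7 − 6 = 1 new nodes.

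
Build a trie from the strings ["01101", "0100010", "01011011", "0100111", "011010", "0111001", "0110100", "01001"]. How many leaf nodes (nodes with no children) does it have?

A leaf is a node with no children — equivalently, the end of a word that is not a proper prefix of any other stored word.
Those words: "0100010", "0100111", "01011011", "0110100", "0111001"
Leaf count: 5

5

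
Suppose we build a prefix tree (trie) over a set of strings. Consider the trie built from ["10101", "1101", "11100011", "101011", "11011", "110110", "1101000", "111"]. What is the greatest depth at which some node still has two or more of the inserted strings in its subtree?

5

Look for the deepest trie node that still has at least two words in its subtree.
"10101" and "101011" agree on "10101" (5 characters) before diverging; nothing deeper is shared.
Longest shared-prefix length: 5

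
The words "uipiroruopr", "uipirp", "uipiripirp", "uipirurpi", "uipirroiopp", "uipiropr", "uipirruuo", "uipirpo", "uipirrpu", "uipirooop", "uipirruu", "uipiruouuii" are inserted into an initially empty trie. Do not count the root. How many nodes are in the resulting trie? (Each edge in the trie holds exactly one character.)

43

Trace insertions, counting only characters that open a new branch:
  "uipiroruopr" → 11 new (u, i, p, i, r, o, r, u, o, p, r)
  "uipirp" → prefix "uipir" already present; 1 new (p)
  "uipiripirp" → prefix "uipir" already present; 5 new (i, p, i, r, p)
  "uipirurpi" → prefix "uipir" already present; 4 new (u, r, p, i)
  "uipirroiopp" → prefix "uipir" already present; 6 new (r, o, i, o, p, p)
  "uipiropr" → prefix "uipiro" already present; 2 new (p, r)
  "uipirruuo" → prefix "uipirr" already present; 3 new (u, u, o)
  "uipirpo" → prefix "uipirp" already present; 1 new (o)
  "uipirrpu" → prefix "uipirr" already present; 2 new (p, u)
  "uipirooop" → prefix "uipiro" already present; 3 new (o, o, p)
  "uipirruu" → prefix "uipirruu" already present; 0 new (none)
  "uipiruouuii" → prefix "uipiru" already present; 5 new (o, u, u, i, i)
Total nodes = 11 + 1 + 5 + 4 + 6 + 2 + 3 + 1 + 2 + 3 + 0 + 5 = 43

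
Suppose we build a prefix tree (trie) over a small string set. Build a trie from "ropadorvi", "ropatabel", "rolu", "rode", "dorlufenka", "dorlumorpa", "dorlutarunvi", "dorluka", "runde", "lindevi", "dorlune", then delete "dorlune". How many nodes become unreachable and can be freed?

A node on "dorlune"'s path can go only if nothing else ends at it or branches off below it.
The suffix "ne" (2 nodes) is used only by "dorlune"; the node for "dorlu" still has the child "f", so pruning stops there.
Nodes removed: 2

2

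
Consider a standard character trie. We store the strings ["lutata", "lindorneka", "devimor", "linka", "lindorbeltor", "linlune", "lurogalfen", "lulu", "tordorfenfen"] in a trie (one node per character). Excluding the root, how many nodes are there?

Count nodes per top-level branch (shared prefixes stored once):
  'd'-branch (devimor): 7 nodes
  'l'-branch (lindorbeltor, lindorneka, linka, linlune, lulu, lurogalfen, lutata): 37 nodes
  't'-branch (tordorfenfen): 12 nodes
Sum: 56

56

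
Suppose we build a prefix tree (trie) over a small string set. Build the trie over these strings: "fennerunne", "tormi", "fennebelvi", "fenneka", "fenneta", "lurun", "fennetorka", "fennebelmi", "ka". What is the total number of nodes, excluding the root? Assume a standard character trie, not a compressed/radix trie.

37

Trie structure (* marks end of a word):
(root)
├─ f
│  └─ e
│     └─ n
│        └─ n
│           └─ e
│              ├─ b
│              │  └─ e
│              │     └─ l
│              │        ├─ m
│              │        │  └─ i *
│              │        └─ v
│              │           └─ i *
│              ├─ k
│              │  └─ a *
│              ├─ r
│              │  └─ u
│              │     └─ n
│              │        └─ n
│              │           └─ e *
│              └─ t
│                 ├─ a *
│                 └─ o
│                    └─ r
│                       └─ k
│                          └─ a *
├─ k
│  └─ a *
├─ l
│  └─ u
│     └─ r
│        └─ u
│           └─ n *
└─ t
   └─ o
      └─ r
         └─ m
            └─ i *
Counting every labelled node above: 37.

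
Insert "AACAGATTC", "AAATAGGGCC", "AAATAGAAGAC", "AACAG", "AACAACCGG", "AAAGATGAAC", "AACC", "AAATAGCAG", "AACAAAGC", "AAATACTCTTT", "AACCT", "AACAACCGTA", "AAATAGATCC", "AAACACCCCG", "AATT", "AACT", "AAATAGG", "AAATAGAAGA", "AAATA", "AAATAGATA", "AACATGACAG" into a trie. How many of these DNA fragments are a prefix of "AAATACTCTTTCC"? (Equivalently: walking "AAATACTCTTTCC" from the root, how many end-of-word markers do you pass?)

Check each prefix of "AAATACTCTTTCC" against the stored set — each match is an end-marker on the path.
Prefixes of the query that are stored words: "AAATA", "AAATACTCTTT"
Count: 2

2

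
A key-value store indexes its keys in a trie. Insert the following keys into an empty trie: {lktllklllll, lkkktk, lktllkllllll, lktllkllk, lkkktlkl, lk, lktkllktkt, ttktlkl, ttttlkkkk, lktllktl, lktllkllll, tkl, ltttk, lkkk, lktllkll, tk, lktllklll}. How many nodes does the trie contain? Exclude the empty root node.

Trace insertions, counting only characters that open a new branch:
  "lktllklllll" → 11 new (l, k, t, l, l, k, l, l, l, l, l)
  "lkkktk" → prefix "lk" already present; 4 new (k, k, t, k)
  "lktllkllllll" → prefix "lktllklllll" already present; 1 new (l)
  "lktllkllk" → prefix "lktllkll" already present; 1 new (k)
  "lkkktlkl" → prefix "lkkkt" already present; 3 new (l, k, l)
  "lk" → prefix "lk" already present; 0 new (none)
  "lktkllktkt" → prefix "lkt" already present; 7 new (k, l, l, k, t, k, t)
  "ttktlkl" → 7 new (t, t, k, t, l, k, l)
  "ttttlkkkk" → prefix "tt" already present; 7 new (t, t, l, k, k, k, k)
  "lktllktl" → prefix "lktllk" already present; 2 new (t, l)
  "lktllkllll" → prefix "lktllkllll" already present; 0 new (none)
  "tkl" → prefix "t" already present; 2 new (k, l)
  "ltttk" → prefix "l" already present; 4 new (t, t, t, k)
  "lkkk" → prefix "lkkk" already present; 0 new (none)
  "lktllkll" → prefix "lktllkll" already present; 0 new (none)
  "tk" → prefix "tk" already present; 0 new (none)
  "lktllklll" → prefix "lktllklll" already present; 0 new (none)
Total nodes = 11 + 4 + 1 + 1 + 3 + 0 + 7 + 7 + 7 + 2 + 0 + 2 + 4 + 0 + 0 + 0 + 0 = 49

49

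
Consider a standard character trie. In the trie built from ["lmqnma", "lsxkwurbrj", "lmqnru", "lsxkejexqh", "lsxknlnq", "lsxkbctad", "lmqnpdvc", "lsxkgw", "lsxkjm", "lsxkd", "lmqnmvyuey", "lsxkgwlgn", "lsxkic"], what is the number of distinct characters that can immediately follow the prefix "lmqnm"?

2

Walk "lmqnm" from the root, arriving at one node.
Distinct next characters after "lmqnm": a, v.
That node has 2 child edges.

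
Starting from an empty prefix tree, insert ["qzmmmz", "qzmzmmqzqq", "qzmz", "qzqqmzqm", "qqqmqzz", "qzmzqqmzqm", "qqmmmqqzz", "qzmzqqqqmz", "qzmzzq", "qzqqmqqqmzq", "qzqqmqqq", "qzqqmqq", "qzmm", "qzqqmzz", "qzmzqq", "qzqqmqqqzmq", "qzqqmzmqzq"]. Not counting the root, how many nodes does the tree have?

Insert word by word; a character creates a node only if that edge doesn't already exist:
  "qzmmmz" → 6 new (q, z, m, m, m, z)
  "qzmzmmqzqq" → prefix "qzm" already present; 7 new (z, m, m, q, z, q, q)
  "qzmz" → prefix "qzmz" already present; 0 new (none)
  "qzqqmzqm" → prefix "qz" already present; 6 new (q, q, m, z, q, m)
  "qqqmqzz" → prefix "q" already present; 6 new (q, q, m, q, z, z)
  "qzmzqqmzqm" → prefix "qzmz" already present; 6 new (q, q, m, z, q, m)
  "qqmmmqqzz" → prefix "qq" already present; 7 new (m, m, m, q, q, z, z)
  "qzmzqqqqmz" → prefix "qzmzqq" already present; 4 new (q, q, m, z)
  "qzmzzq" → prefix "qzmz" already present; 2 new (z, q)
  "qzqqmqqqmzq" → prefix "qzqqm" already present; 6 new (q, q, q, m, z, q)
  "qzqqmqqq" → prefix "qzqqmqqq" already present; 0 new (none)
  "qzqqmqq" → prefix "qzqqmqq" already present; 0 new (none)
  "qzmm" → prefix "qzmm" already present; 0 new (none)
  "qzqqmzz" → prefix "qzqqmz" already present; 1 new (z)
  "qzmzqq" → prefix "qzmzqq" already present; 0 new (none)
  "qzqqmqqqzmq" → prefix "qzqqmqqq" already present; 3 new (z, m, q)
  "qzqqmzmqzq" → prefix "qzqqmz" already present; 4 new (m, q, z, q)
Total nodes = 6 + 7 + 0 + 6 + 6 + 6 + 7 + 4 + 2 + 6 + 0 + 0 + 0 + 1 + 0 + 3 + 4 = 58

58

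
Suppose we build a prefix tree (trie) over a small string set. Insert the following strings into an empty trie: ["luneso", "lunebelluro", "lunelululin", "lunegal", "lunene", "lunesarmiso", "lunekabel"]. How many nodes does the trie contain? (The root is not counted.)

For each word, the new-node count is its length minus the longest prefix already in the trie:
  "luneso" → 6 new (l, u, n, e, s, o)
  "lunebelluro" → prefix "lune" already present; 7 new (b, e, l, l, u, r, o)
  "lunelululin" → prefix "lune" already present; 7 new (l, u, l, u, l, i, n)
  "lunegal" → prefix "lune" already present; 3 new (g, a, l)
  "lunene" → prefix "lune" already present; 2 new (n, e)
  "lunesarmiso" → prefix "lunes" already present; 6 new (a, r, m, i, s, o)
  "lunekabel" → prefix "lune" already present; 5 new (k, a, b, e, l)
Total nodes = 6 + 7 + 7 + 3 + 2 + 6 + 5 = 36

36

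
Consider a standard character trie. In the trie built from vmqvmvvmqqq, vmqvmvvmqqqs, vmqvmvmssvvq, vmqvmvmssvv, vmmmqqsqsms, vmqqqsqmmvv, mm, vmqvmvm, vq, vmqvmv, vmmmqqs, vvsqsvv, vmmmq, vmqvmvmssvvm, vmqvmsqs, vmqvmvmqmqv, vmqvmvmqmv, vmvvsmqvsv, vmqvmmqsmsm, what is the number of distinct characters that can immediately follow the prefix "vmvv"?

1

Walk "vmvv" from the root, arriving at one node.
Distinct next characters after "vmvv": s.
That node has 1 child edge.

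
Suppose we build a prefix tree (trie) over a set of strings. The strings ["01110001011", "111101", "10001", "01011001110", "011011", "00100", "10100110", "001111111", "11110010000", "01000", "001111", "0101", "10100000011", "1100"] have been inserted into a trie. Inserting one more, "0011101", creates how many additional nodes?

2

Walking "0011101" from the root, the first 5 characters ("00111") follow existing edges; "0" is the first miss.
So 7 − 5 = 2 new nodes.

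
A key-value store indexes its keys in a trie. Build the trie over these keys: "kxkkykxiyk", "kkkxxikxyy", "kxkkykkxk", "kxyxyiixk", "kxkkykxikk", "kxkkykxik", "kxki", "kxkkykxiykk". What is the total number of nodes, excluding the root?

Trie structure (* marks end of a word):
(root)
└─ k
   ├─ k
   │  └─ k
   │     └─ x
   │        └─ x
   │           └─ i
   │              └─ k
   │                 └─ x
   │                    └─ y
   │                       └─ y *
   └─ x
      ├─ k
      │  ├─ i *
      │  └─ k
      │     └─ y
      │        └─ k
      │           ├─ k
      │           │  └─ x
      │           │     └─ k *
      │           └─ x
      │              └─ i
      │                 ├─ k *
      │                 │  └─ k *
      │                 └─ y
      │                    └─ k *
      │                       └─ k *
      └─ y
         └─ x
            └─ y
               └─ i
                  └─ i
                     └─ x
                        └─ k *
Counting every labelled node above: 33.

33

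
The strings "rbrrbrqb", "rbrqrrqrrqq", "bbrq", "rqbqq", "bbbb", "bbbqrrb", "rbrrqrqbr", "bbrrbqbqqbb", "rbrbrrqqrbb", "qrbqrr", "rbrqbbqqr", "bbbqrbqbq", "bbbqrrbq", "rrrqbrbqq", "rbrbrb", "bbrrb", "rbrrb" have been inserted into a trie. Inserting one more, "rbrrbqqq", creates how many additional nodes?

"rbrrb" is already a path in the trie; the remaining "qqq" must be added.
So 8 − 5 = 3 new nodes.

3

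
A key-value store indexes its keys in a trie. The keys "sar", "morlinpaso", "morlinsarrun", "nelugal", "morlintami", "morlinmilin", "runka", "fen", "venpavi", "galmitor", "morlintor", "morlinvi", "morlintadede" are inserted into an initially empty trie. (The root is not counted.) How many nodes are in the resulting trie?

66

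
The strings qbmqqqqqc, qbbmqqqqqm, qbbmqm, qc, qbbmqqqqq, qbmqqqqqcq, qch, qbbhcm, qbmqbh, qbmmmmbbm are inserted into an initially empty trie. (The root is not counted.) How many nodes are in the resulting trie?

32

Count nodes per top-level branch (shared prefixes stored once):
  'q'-branch (qbbhcm, qbbmqm, qbbmqqqqq, qbbmqqqqqm, qbmmmmbbm, qbmqbh, qbmqqqqqc, qbmqqqqqcq, qc, qch): 32 nodes
Sum: 32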